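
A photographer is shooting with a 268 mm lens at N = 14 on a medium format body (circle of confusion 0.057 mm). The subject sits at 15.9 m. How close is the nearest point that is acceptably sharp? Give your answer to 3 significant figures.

13.5 m

Hyperfocal distance H = f²/(N·c) + f = 268²/(14 × 0.057) + 268 = 71824/0.798 + 268 ≈ 90273.0 mm ≈ 90.27 m.
Near limit Dn = s·(H − f)/(H + s − 2f) = 15900 × (90273.0 − 268) / (90273.0 + 15900 − 2 × 268) = 15900 × 90005.0 / 105637.0 ≈ 13547 mm ≈ 13.5 m.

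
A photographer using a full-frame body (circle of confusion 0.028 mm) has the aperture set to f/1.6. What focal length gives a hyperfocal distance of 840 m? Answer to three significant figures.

From H = f²/(N·c) + f, with f ≪ H: f ≈ √(H·N·c) = √(840000 × 1.6 × 0.028) = √37632 ≈ 194.0 mm.
The +f correction barely moves this — solving exactly, f² + N·c·f − N·c·H = 0 ⇒ f = (−N·c + √((N·c)² + 4·N·c·H))/2 = (−0.0448 + √150528)/2 ≈ 193.97 mm, so f ≈ 194 mm.

194 mm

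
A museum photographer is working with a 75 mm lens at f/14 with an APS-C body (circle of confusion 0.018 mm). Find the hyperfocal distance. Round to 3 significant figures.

22.4 m

Hyperfocal distance H = f²/(N·c) + f = 75²/(14 × 0.018) + 75 = 5625/0.252 + 75 ≈ 22396.4 mm ≈ 22.4 m.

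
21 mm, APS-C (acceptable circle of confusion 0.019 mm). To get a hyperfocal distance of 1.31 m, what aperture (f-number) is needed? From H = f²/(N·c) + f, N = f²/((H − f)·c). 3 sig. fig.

Rearrange H = f²/(N·c) + f for N: N = f² / ((H − f)·c).
N = 21² / ((1310 − 21) × 0.019) = 441 / 24.49 ≈ 18.

f/18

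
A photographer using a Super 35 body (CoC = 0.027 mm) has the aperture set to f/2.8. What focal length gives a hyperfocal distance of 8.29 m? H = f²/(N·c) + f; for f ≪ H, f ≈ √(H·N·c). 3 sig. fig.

From H = f²/(N·c) + f, with f ≪ H: f ≈ √(H·N·c) = √(8290 × 2.8 × 0.027) = √626.72 ≈ 25.03 mm.
The +f correction barely moves this — solving exactly, f² + N·c·f − N·c·H = 0 ⇒ f = (−N·c + √((N·c)² + 4·N·c·H))/2 = (−0.0756 + √2506.9)/2 ≈ 24.997 mm, so f ≈ 25.0 mm.

25.0 mm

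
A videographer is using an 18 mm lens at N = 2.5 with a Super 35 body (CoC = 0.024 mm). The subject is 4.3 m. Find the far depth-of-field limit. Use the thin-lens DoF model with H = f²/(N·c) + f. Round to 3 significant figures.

20.8 m

Hyperfocal distance H = f²/(N·c) + f = 18²/(2.5 × 0.024) + 18 = 324/0.06 + 18 ≈ 5418.0 mm ≈ 5.418 m.
Far limit Df = s·(H − f)/(H − s) = 4300 × (5418.0 − 18) / (5418.0 − 4300) = 4300 × 5400.0 / 1118.0 ≈ 20769 mm ≈ 20.8 m.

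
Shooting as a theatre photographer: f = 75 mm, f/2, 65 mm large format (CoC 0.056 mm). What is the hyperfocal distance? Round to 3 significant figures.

50.3 m

Hyperfocal distance H = f²/(N·c) + f = 75²/(2 × 0.056) + 75 = 5625/0.112 + 75 ≈ 50298.2 mm ≈ 50.3 m.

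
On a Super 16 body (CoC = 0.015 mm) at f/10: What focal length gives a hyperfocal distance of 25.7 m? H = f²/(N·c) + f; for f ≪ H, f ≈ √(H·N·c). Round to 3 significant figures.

From H = f²/(N·c) + f, with f ≪ H: f ≈ √(H·N·c) = √(25700 × 10 × 0.015) = √3855.0 ≈ 62.09 mm.
Exact: f² + N·c·f − N·c·H = 0 ⇒ f = (−N·c + √((N·c)² + 4·N·c·H))/2 = (−0.15 + √15420)/2 ≈ 62.014 mm ≈ 62.0 mm.

62.0 mm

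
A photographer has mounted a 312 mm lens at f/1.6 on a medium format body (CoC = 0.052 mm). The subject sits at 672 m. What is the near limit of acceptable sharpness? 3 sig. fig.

427 m

Hyperfocal distance H = f²/(N·c) + f = 312²/(1.6 × 0.052) + 312 = 97344/0.0832 + 312 ≈ 1170312.0 mm ≈ 1170 m.
Near limit Dn = s·(H − f)/(H + s − 2f) = 672000 × (1170312.0 − 312) / (1170312.0 + 672000 − 2 × 312) = 672000 × 1170000.0 / 1841688.0 ≈ 426913 mm ≈ 427 m.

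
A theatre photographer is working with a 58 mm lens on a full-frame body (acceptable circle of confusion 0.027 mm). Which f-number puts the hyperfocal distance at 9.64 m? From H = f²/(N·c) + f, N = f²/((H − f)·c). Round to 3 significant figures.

f/13

Rearrange H = f²/(N·c) + f for N: N = f² / ((H − f)·c).
N = 58² / ((9640 − 58) × 0.027) = 3364 / 258.7 ≈ 13.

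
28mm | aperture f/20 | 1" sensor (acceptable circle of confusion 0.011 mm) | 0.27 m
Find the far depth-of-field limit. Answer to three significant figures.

Hyperfocal distance H = f²/(N·c) + f = 28²/(20 × 0.011) + 28 = 784/0.22 + 28 ≈ 3591.6 mm ≈ 3.592 m.
Far limit Df = s·(H − f)/(H − s) = 270 × (3591.6 − 28) / (3591.6 − 270) = 270 × 3563.6 / 3321.6 ≈ 289.67 mm.

290 mm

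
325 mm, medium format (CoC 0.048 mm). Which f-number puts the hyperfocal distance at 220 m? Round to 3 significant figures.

f/10

Rearrange H = f²/(N·c) + f for N: N = f² / ((H − f)·c).
N = 325² / ((220000 − 325) × 0.048) = 105625 / 10544 ≈ 10.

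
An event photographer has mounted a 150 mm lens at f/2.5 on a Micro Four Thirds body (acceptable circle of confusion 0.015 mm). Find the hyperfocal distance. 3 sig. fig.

Hyperfocal distance H = f²/(N·c) + f = 150²/(2.5 × 0.015) + 150 = 22500/0.0375 + 150 ≈ 600150.0 mm ≈ 600 m.

600 m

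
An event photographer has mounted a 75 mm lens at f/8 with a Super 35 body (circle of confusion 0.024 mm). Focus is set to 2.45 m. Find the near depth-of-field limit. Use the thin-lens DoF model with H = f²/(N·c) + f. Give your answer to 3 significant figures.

Hyperfocal distance H = f²/(N·c) + f = 75²/(8 × 0.024) + 75 = 5625/0.192 + 75 ≈ 29371.9 mm ≈ 29.37 m.
Near limit Dn = s·(H − f)/(H + s − 2f) = 2450 × (29371.9 − 75) / (29371.9 + 2450 − 2 × 75) = 2450 × 29296.9 / 31671.9 ≈ 2266.3 mm ≈ 2.27 m.

2.27 m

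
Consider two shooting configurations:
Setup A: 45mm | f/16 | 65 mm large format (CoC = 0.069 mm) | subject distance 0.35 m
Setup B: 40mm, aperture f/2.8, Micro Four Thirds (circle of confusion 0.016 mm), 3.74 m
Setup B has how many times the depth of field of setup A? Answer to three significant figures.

6.54

Setup A: H = 45²/(16×0.069) + 45 ≈ 1879.2 mm; DoF = Df − Dn = 419.81 − 300.10 ≈ 119.71 mm.
Setup B: H = 40²/(2.8×0.016) + 40 ≈ 35754.3 mm; DoF = Df − Dn = 4172.24 − 3388.91 ≈ 783.33 mm.
Ratio = 783.33 / 119.71 ≈ 6.54.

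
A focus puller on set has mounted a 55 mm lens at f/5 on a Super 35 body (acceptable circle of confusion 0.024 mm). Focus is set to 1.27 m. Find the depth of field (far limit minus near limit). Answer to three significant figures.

Hyperfocal distance H = f²/(N·c) + f = 55²/(5 × 0.024) + 55 = 3025/0.12 + 55 ≈ 25263.3 mm ≈ 25.26 m.
Near limit Dn = s·(H − f)/(H + s − 2f) = 1270 × (25263.3 − 55) / (25263.3 + 1270 − 2 × 55) = 1270 × 25208.3 / 26423.3 ≈ 1211.60 mm.
Far limit Df = s·(H − f)/(H − s) = 1270 × (25263.3 − 55) / (25263.3 − 1270) = 1270 × 25208.3 / 23993.3 ≈ 1334.31 mm.
Depth of field = Df − Dn = 1334.31 − 1211.60 ≈ 122.71 mm.

123 mm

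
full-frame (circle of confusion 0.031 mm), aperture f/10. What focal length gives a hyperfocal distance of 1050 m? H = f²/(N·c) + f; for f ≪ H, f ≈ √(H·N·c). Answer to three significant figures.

570 mm

From H = f²/(N·c) + f, with f ≪ H: f ≈ √(H·N·c) = √(1050000 × 10 × 0.031) = √325500 ≈ 570.5 mm.
Exact: f² + N·c·f − N·c·H = 0 ⇒ f = (−N·c + √((N·c)² + 4·N·c·H))/2 = (−0.31 + √1302000)/2 ≈ 570.37 mm ≈ 570 mm.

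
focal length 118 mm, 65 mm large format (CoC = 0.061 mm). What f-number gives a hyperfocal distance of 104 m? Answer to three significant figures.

Rearrange H = f²/(N·c) + f for N: N = f² / ((H − f)·c).
N = 118² / ((104000 − 118) × 0.061) = 13924 / 6337 ≈ 2.20.

f/2.20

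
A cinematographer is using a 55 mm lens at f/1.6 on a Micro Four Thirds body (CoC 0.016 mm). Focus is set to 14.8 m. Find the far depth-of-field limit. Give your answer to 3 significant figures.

16.9 m

Hyperfocal distance H = f²/(N·c) + f = 55²/(1.6 × 0.016) + 55 = 3025/0.0256 + 55 ≈ 118219.1 mm ≈ 118.2 m.
Far limit Df = s·(H − f)/(H − s) = 14800 × (118219.1 − 55) / (118219.1 − 14800) = 14800 × 118164.1 / 103419.1 ≈ 16910 mm ≈ 16.9 m.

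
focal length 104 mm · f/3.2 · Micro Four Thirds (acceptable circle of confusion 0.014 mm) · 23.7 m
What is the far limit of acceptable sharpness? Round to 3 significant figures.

26.3 m

Hyperfocal distance H = f²/(N·c) + f = 104²/(3.2 × 0.014) + 104 = 10816/0.0448 + 104 ≈ 241532.6 mm ≈ 241.5 m.
Far limit Df = s·(H − f)/(H − s) = 23700 × (241532.6 − 104) / (241532.6 − 23700) = 23700 × 241428.6 / 217832.6 ≈ 26267 mm ≈ 26.3 m.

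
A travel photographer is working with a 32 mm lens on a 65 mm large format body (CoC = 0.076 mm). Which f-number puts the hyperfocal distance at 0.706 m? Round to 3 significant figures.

f/20

Rearrange H = f²/(N·c) + f for N: N = f² / ((H − f)·c).
N = 32² / ((706 − 32) × 0.076) = 1024 / 51.22 ≈ 20.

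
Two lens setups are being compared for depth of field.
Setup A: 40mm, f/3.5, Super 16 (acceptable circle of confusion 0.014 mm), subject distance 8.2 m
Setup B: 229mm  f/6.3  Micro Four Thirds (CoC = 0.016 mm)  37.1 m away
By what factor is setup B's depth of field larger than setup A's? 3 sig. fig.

Setup A: H = 40²/(3.5×0.014) + 40 ≈ 32693.1 mm; DoF = Df − Dn = 10931.9 − 6560.5 ≈ 4371.4 mm.
Setup B: H = 229²/(6.3×0.016) + 229 ≈ 520477.0 mm; DoF = Df − Dn = 39929.9 − 34644.7 ≈ 5285.2 mm.
Ratio = 5285.2 / 4371.4 ≈ 1.21.

1.21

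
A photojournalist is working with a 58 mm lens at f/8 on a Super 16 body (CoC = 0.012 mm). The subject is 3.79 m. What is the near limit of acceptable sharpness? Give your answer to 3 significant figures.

3.43 m

Hyperfocal distance H = f²/(N·c) + f = 58²/(8 × 0.012) + 58 = 3364/0.096 + 58 ≈ 35099.7 mm ≈ 35.10 m.
Near limit Dn = s·(H − f)/(H + s − 2f) = 3790 × (35099.7 − 58) / (35099.7 + 3790 − 2 × 58) = 3790 × 35041.7 / 38773.7 ≈ 3425.2 mm ≈ 3.43 m.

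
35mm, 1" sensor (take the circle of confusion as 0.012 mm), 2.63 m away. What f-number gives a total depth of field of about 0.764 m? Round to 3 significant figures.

f/5.60

Write h = H − f = f²/(N·c). The thin-lens limits are Dn = s·h/(h + (s−f)) and Df = s·h/(h − (s−f)), so DoF = Df − Dn = 2·s·(s−f)·h / (h² − (s−f)²).
That is a quadratic in h: DoF·h² − 2·s·(s−f)·h − DoF·(s−f)² = 0 ⇒ h = (s−f)·(s + √(s² + DoF²)) / DoF = 2595 × (2630 + √(2630² + 764²)) / 764 = 2595 × (2630 + 2738.72) / 764 ≈ 18235 mm.
Then N = f²/(c·h) = 35² / (0.012 × 18235) = 1225 / 218.82 ≈ 5.60.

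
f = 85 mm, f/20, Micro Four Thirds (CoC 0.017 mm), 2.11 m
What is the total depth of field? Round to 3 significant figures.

406 mm

Hyperfocal distance H = f²/(N·c) + f = 85²/(20 × 0.017) + 85 = 7225/0.34 + 85 ≈ 21335.0 mm ≈ 21.34 m.
Near limit Dn = s·(H − f)/(H + s − 2f) = 2110 × (21335.0 − 85) / (21335.0 + 2110 − 2 × 85) = 2110 × 21250.0 / 23275.0 ≈ 1926.42 mm.
Far limit Df = s·(H − f)/(H − s) = 2110 × (21335.0 − 85) / (21335.0 − 2110) = 2110 × 21250.0 / 19225.0 ≈ 2332.25 mm.
Depth of field = Df − Dn = 2332.25 − 1926.42 ≈ 405.83 mm.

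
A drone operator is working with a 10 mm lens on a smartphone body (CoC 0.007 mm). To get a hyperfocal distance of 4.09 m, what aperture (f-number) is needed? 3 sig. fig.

Rearrange H = f²/(N·c) + f for N: N = f² / ((H − f)·c).
N = 10² / ((4090 − 10) × 0.007) = 100 / 28.56 ≈ 3.50.

f/3.50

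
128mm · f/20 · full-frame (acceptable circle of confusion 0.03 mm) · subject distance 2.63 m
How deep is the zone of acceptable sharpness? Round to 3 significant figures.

Hyperfocal distance H = f²/(N·c) + f = 128²/(20 × 0.03) + 128 = 16384/0.6 + 128 ≈ 27434.7 mm ≈ 27.43 m.
Near limit Dn = s·(H − f)/(H + s − 2f) = 2630 × (27434.7 − 128) / (27434.7 + 2630 − 2 × 128) = 2630 × 27306.7 / 29808.7 ≈ 2409.25 mm.
Far limit Df = s·(H − f)/(H − s) = 2630 × (27434.7 − 128) / (27434.7 − 2630) = 2630 × 27306.7 / 24804.7 ≈ 2895.28 mm.
Depth of field = Df − Dn = 2895.28 − 2409.25 ≈ 486.03 mm.

486 mm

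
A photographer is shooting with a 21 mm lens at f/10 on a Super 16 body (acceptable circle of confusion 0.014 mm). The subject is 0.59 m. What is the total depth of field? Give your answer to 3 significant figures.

220 mm

Hyperfocal distance H = f²/(N·c) + f = 21²/(10 × 0.014) + 21 = 441/0.14 + 21 ≈ 3171.0 mm ≈ 3.171 m.
Near limit Dn = s·(H − f)/(H + s − 2f) = 590 × (3171.0 − 21) / (3171.0 + 590 − 2 × 21) = 590 × 3150.0 / 3719.0 ≈ 499.73 mm.
Far limit Df = s·(H − f)/(H − s) = 590 × (3171.0 − 21) / (3171.0 − 590) = 590 × 3150.0 / 2581.0 ≈ 720.07 mm.
Depth of field = Df − Dn = 720.07 − 499.73 ≈ 220.34 mm.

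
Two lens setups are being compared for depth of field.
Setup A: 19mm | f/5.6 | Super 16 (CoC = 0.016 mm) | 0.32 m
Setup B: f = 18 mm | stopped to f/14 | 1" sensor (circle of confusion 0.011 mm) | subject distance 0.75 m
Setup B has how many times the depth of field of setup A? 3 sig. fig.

12.3

Setup A: H = 19²/(5.6×0.016) + 19 ≈ 4048.0 mm; DoF = Df − Dn = 345.837 − 297.755 ≈ 48.082 mm.
Setup B: H = 18²/(14×0.011) + 18 ≈ 2121.9 mm; DoF = Df − Dn = 1150.18 − 556.41 ≈ 593.77 mm.
Ratio = 593.77 / 48.082 ≈ 12.3.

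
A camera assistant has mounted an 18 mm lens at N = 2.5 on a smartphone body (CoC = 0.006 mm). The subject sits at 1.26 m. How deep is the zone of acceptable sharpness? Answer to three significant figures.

145 mm

Hyperfocal distance H = f²/(N·c) + f = 18²/(2.5 × 0.006) + 18 = 324/0.015 + 18 ≈ 21618.0 mm ≈ 21.62 m.
Near limit Dn = s·(H − f)/(H + s − 2f) = 1260 × (21618.0 − 18) / (21618.0 + 1260 − 2 × 18) = 1260 × 21600.0 / 22842.0 ≈ 1191.49 mm.
Far limit Df = s·(H − f)/(H − s) = 1260 × (21618.0 − 18) / (21618.0 − 1260) = 1260 × 21600.0 / 20358.0 ≈ 1336.87 mm.
Depth of field = Df − Dn = 1336.87 − 1191.49 ≈ 145.38 mm.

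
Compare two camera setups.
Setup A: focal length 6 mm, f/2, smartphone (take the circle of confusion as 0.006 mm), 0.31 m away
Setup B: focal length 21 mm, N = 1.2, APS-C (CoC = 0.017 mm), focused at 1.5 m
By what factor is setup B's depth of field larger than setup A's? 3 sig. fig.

3.25

Setup A: H = 6²/(2×0.006) + 6 ≈ 3006.0 mm; DoF = Df − Dn = 344.955 − 281.477 ≈ 63.478 mm.
Setup B: H = 21²/(1.2×0.017) + 21 ≈ 21638.6 mm; DoF = Df − Dn = 1610.16 − 1403.95 ≈ 206.21 mm.
Ratio = 206.21 / 63.478 ≈ 3.25.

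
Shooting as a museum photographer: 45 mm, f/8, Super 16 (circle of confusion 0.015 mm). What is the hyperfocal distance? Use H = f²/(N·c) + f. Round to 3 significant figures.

16.9 m

Hyperfocal distance H = f²/(N·c) + f = 45²/(8 × 0.015) + 45 = 2025/0.12 + 45 ≈ 16920.0 mm ≈ 16.9 m.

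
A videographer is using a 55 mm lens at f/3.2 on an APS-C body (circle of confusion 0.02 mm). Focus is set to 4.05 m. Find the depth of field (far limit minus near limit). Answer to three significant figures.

Hyperfocal distance H = f²/(N·c) + f = 55²/(3.2 × 0.02) + 55 = 3025/0.064 + 55 ≈ 47320.6 mm ≈ 47.32 m.
Near limit Dn = s·(H − f)/(H + s − 2f) = 4050 × (47320.6 − 55) / (47320.6 + 4050 − 2 × 55) = 4050 × 47265.6 / 51260.6 ≈ 3734.36 mm.
Far limit Df = s·(H − f)/(H − s) = 4050 × (47320.6 − 55) / (47320.6 − 4050) = 4050 × 47265.6 / 43270.6 ≈ 4423.92 mm.
Depth of field = Df − Dn = 4423.92 − 3734.36 ≈ 689.56 mm ≈ 0.690 m.

0.690 m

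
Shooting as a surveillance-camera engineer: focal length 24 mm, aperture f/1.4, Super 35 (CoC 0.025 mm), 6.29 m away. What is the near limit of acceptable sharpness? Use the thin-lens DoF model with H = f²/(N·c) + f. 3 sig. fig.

Hyperfocal distance H = f²/(N·c) + f = 24²/(1.4 × 0.025) + 24 = 576/0.035 + 24 ≈ 16481.1 mm ≈ 16.48 m.
Near limit Dn = s·(H − f)/(H + s − 2f) = 6290 × (16481.1 − 24) / (16481.1 + 6290 − 2 × 24) = 6290 × 16457.1 / 22723.1 ≈ 4555.5 mm ≈ 4.56 m.

4.56 m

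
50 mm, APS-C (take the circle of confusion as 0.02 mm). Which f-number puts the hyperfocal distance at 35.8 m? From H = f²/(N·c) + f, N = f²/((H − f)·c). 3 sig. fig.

f/3.50

Rearrange H = f²/(N·c) + f for N: N = f² / ((H − f)·c).
N = 50² / ((35800 − 50) × 0.02) = 2500 / 715.0 ≈ 3.50.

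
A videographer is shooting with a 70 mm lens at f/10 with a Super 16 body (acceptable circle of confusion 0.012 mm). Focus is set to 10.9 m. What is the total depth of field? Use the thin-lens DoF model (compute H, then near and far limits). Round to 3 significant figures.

Hyperfocal distance H = f²/(N·c) + f = 70²/(10 × 0.012) + 70 = 4900/0.12 + 70 ≈ 40903.3 mm ≈ 40.90 m.
Near limit Dn = s·(H − f)/(H + s − 2f) = 10900 × (40903.3 − 70) / (40903.3 + 10900 − 2 × 70) = 10900 × 40833.3 / 51663.3 ≈ 8615.1 mm.
Far limit Df = s·(H − f)/(H − s) = 10900 × (40903.3 − 70) / (40903.3 − 10900) = 10900 × 40833.3 / 30003.3 ≈ 14834.5 mm.
Depth of field = Df − Dn = 14834.5 − 8615.1 ≈ 6219.4 mm ≈ 6.22 m.

6.22 m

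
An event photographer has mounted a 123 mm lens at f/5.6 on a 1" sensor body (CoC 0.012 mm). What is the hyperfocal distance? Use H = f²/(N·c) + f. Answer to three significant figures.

225 m

Hyperfocal distance H = f²/(N·c) + f = 123²/(5.6 × 0.012) + 123 = 15129/0.0672 + 123 ≈ 225256.9 mm ≈ 225 m.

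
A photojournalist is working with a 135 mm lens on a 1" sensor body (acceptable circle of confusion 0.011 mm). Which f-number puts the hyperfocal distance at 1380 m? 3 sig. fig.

Rearrange H = f²/(N·c) + f for N: N = f² / ((H − f)·c).
N = 135² / ((1380000 − 135) × 0.011) = 18225 / 15179 ≈ 1.20.

f/1.20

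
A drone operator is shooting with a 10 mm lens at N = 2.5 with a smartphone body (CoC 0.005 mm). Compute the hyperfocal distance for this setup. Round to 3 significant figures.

Hyperfocal distance H = f²/(N·c) + f = 10²/(2.5 × 0.005) + 10 = 100/0.0125 + 10 ≈ 8010.0 mm ≈ 8.01 m.

8.01 m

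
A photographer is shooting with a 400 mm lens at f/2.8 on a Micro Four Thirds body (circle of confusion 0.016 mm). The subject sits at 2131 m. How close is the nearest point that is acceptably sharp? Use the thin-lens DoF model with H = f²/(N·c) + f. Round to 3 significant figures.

Hyperfocal distance H = f²/(N·c) + f = 400²/(2.8 × 0.016) + 400 = 160000/0.0448 + 400 ≈ 3571828.6 mm ≈ 3572 m.
Near limit Dn = s·(H − f)/(H + s − 2f) = 2131000 × (3571828.6 − 400) / (3571828.6 + 2131000 − 2 × 400) = 2131000 × 3571428.6 / 5702028.6 ≈ 1334738 mm ≈ 1330 m.

1330 m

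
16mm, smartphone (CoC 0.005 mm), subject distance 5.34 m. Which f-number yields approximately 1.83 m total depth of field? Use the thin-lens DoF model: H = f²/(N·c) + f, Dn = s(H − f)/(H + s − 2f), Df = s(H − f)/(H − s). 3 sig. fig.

f/1.60

Write h = H − f = f²/(N·c). The thin-lens limits are Dn = s·h/(h + (s−f)) and Df = s·h/(h − (s−f)), so DoF = Df − Dn = 2·s·(s−f)·h / (h² − (s−f)²).
That is a quadratic in h: DoF·h² − 2·s·(s−f)·h − DoF·(s−f)² = 0 ⇒ h = (s−f)·(s + √(s² + DoF²)) / DoF = 5324 × (5340 + √(5340² + 1830²)) / 1830 = 5324 × (5340 + 5644.86) / 1830 ≈ 31958 mm.
Then N = f²/(c·h) = 16² / (0.005 × 31958) = 256 / 159.79 ≈ 1.60.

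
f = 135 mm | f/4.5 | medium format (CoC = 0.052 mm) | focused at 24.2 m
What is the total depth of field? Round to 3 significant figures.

16.5 m

Hyperfocal distance H = f²/(N·c) + f = 135²/(4.5 × 0.052) + 135 = 18225/0.234 + 135 ≈ 78019.6 mm ≈ 78.02 m.
Near limit Dn = s·(H − f)/(H + s − 2f) = 24200 × (78019.6 − 135) / (78019.6 + 24200 − 2 × 135) = 24200 × 77884.6 / 101949.6 ≈ 18488 mm.
Far limit Df = s·(H − f)/(H − s) = 24200 × (78019.6 − 135) / (78019.6 − 24200) = 24200 × 77884.6 / 53819.6 ≈ 35021 mm.
Depth of field = Df − Dn = 35021 − 18488 ≈ 16533 mm ≈ 16.5 m.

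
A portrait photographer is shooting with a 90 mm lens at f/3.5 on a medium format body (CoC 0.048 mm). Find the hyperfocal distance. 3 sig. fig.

48.3 m

Hyperfocal distance H = f²/(N·c) + f = 90²/(3.5 × 0.048) + 90 = 8100/0.168 + 90 ≈ 48304.3 mm ≈ 48.3 m.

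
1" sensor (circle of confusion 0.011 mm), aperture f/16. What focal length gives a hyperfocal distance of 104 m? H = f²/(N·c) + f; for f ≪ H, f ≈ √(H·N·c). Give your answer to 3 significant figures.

135 mm

From H = f²/(N·c) + f, with f ≪ H: f ≈ √(H·N·c) = √(104000 × 16 × 0.011) = √18304 ≈ 135.3 mm.
The +f correction barely moves this — solving exactly, f² + N·c·f − N·c·H = 0 ⇒ f = (−N·c + √((N·c)² + 4·N·c·H))/2 = (−0.176 + √73216)/2 ≈ 135.20 mm, so f ≈ 135 mm.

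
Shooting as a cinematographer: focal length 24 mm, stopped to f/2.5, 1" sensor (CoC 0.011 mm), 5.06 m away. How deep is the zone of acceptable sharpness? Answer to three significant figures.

Hyperfocal distance H = f²/(N·c) + f = 24²/(2.5 × 0.011) + 24 = 576/0.0275 + 24 ≈ 20969.5 mm ≈ 20.97 m.
Near limit Dn = s·(H − f)/(H + s − 2f) = 5060 × (20969.5 − 24) / (20969.5 + 5060 − 2 × 24) = 5060 × 20945.5 / 25981.5 ≈ 4079.2 mm.
Far limit Df = s·(H − f)/(H − s) = 5060 × (20969.5 − 24) / (20969.5 − 5060) = 5060 × 20945.5 / 15909.5 ≈ 6661.7 mm.
Depth of field = Df − Dn = 6661.7 − 4079.2 ≈ 2582.5 mm ≈ 2.58 m.

2.58 m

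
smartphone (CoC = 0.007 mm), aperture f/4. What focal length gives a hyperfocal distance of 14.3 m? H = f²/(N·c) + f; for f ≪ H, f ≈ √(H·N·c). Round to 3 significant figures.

20.0 mm

From H = f²/(N·c) + f, with f ≪ H: f ≈ √(H·N·c) = √(14300 × 4 × 0.007) = √400.40 ≈ 20.01 mm.
The +f correction barely moves this — solving exactly, f² + N·c·f − N·c·H = 0 ⇒ f = (−N·c + √((N·c)² + 4·N·c·H))/2 = (−0.028 + √1601.6)/2 ≈ 19.996 mm, so f ≈ 20.0 mm.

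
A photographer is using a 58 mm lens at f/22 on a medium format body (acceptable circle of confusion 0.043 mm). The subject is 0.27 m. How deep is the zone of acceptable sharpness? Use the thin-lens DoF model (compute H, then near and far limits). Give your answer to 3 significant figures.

Hyperfocal distance H = f²/(N·c) + f = 58²/(22 × 0.043) + 58 = 3364/0.946 + 58 ≈ 3614.0 mm ≈ 3.614 m.
Near limit Dn = s·(H − f)/(H + s − 2f) = 270 × (3614.0 − 58) / (3614.0 + 270 − 2 × 58) = 270 × 3556.0 / 3768.0 ≈ 254.809 mm.
Far limit Df = s·(H − f)/(H − s) = 270 × (3614.0 − 58) / (3614.0 − 270) = 270 × 3556.0 / 3344.0 ≈ 287.117 mm.
Depth of field = Df − Dn = 287.117 − 254.809 ≈ 32.308 mm.

32.3 mm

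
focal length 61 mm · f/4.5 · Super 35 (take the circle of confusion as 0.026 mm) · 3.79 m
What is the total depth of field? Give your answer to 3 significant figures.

Hyperfocal distance H = f²/(N·c) + f = 61²/(4.5 × 0.026) + 61 = 3721/0.117 + 61 ≈ 31864.4 mm ≈ 31.86 m.
Near limit Dn = s·(H − f)/(H + s − 2f) = 3790 × (31864.4 − 61) / (31864.4 + 3790 − 2 × 61) = 3790 × 31803.4 / 35532.4 ≈ 3392.25 mm.
Far limit Df = s·(H − f)/(H − s) = 3790 × (31864.4 − 61) / (31864.4 − 3790) = 3790 × 31803.4 / 28074.4 ≈ 4293.41 mm.
Depth of field = Df − Dn = 4293.41 − 3392.25 ≈ 901.16 mm ≈ 0.901 m.

0.901 m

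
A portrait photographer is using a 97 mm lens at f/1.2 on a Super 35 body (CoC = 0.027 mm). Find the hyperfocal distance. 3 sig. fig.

290 m

Hyperfocal distance H = f²/(N·c) + f = 97²/(1.2 × 0.027) + 97 = 9409/0.0324 + 97 ≈ 290498.2 mm ≈ 290 m.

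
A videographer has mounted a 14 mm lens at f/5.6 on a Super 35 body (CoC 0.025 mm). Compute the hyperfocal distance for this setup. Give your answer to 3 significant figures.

1.41 m

Hyperfocal distance H = f²/(N·c) + f = 14²/(5.6 × 0.025) + 14 = 196/0.14 + 14 ≈ 1414.0 mm ≈ 1.41 m.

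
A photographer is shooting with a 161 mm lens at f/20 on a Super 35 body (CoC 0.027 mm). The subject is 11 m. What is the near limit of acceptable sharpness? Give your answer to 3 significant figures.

Hyperfocal distance H = f²/(N·c) + f = 161²/(20 × 0.027) + 161 = 25921/0.54 + 161 ≈ 48162.9 mm ≈ 48.16 m.
Near limit Dn = s·(H − f)/(H + s − 2f) = 11000 × (48162.9 − 161) / (48162.9 + 11000 − 2 × 161) = 11000 × 48001.9 / 58840.9 ≈ 8973.7 mm ≈ 8.97 m.

8.97 m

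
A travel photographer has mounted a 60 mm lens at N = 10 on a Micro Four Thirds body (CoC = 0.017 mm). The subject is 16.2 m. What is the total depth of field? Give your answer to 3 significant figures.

Hyperfocal distance H = f²/(N·c) + f = 60²/(10 × 0.017) + 60 = 3600/0.17 + 60 ≈ 21236.5 mm ≈ 21.24 m.
Near limit Dn = s·(H − f)/(H + s − 2f) = 16200 × (21236.5 − 60) / (21236.5 + 16200 − 2 × 60) = 16200 × 21176.5 / 37316.5 ≈ 9193 mm.
Far limit Df = s·(H − f)/(H − s) = 16200 × (21236.5 − 60) / (21236.5 − 16200) = 16200 × 21176.5 / 5036.5 ≈ 68115 mm.
Depth of field = Df − Dn = 68115 − 9193 ≈ 58922 mm ≈ 58.9 m.

58.9 m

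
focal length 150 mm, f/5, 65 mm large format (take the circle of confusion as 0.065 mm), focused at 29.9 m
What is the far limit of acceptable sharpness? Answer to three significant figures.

52.4 m

Hyperfocal distance H = f²/(N·c) + f = 150²/(5 × 0.065) + 150 = 22500/0.325 + 150 ≈ 69380.8 mm ≈ 69.38 m.
Far limit Df = s·(H − f)/(H − s) = 29900 × (69380.8 − 150) / (69380.8 − 29900) = 29900 × 69230.8 / 39480.8 ≈ 52431 mm ≈ 52.4 m.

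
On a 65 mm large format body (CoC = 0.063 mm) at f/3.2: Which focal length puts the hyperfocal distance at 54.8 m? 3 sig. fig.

105 mm

From H = f²/(N·c) + f, with f ≪ H: f ≈ √(H·N·c) = √(54800 × 3.2 × 0.063) = √11048 ≈ 105.1 mm.
The +f correction barely moves this — solving exactly, f² + N·c·f − N·c·H = 0 ⇒ f = (−N·c + √((N·c)² + 4·N·c·H))/2 = (−0.2016 + √44191)/2 ≈ 105.01 mm, so f ≈ 105 mm.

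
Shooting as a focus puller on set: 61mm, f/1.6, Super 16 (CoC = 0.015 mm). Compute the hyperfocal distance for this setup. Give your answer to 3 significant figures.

Hyperfocal distance H = f²/(N·c) + f = 61²/(1.6 × 0.015) + 61 = 3721/0.024 + 61 ≈ 155102.7 mm ≈ 155 m.

155 m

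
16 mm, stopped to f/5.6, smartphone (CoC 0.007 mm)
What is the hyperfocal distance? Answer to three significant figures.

6.55 m

Hyperfocal distance H = f²/(N·c) + f = 16²/(5.6 × 0.007) + 16 = 256/0.0392 + 16 ≈ 6546.6 mm ≈ 6.55 m.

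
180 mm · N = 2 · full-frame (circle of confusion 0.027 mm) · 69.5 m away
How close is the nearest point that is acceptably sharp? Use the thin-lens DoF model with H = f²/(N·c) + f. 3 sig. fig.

62.3 m

Hyperfocal distance H = f²/(N·c) + f = 180²/(2 × 0.027) + 180 = 32400/0.054 + 180 ≈ 600180.0 mm ≈ 600.2 m.
Near limit Dn = s·(H − f)/(H + s − 2f) = 69500 × (600180.0 − 180) / (600180.0 + 69500 − 2 × 180) = 69500 × 600000.0 / 669320.0 ≈ 62302 mm ≈ 62.3 m.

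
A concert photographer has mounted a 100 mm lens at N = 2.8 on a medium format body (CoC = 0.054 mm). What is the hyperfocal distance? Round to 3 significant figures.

Hyperfocal distance H = f²/(N·c) + f = 100²/(2.8 × 0.054) + 100 = 10000/0.1512 + 100 ≈ 66237.6 mm ≈ 66.2 m.

66.2 m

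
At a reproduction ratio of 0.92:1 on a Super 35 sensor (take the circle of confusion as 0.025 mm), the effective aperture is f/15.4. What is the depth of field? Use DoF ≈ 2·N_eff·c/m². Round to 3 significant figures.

0.910 mm

At magnification m, DoF ≈ 2·N_eff·c/m² = 2 × 15.4 × 0.025 / 0.92² = 0.77 / 0.8464 ≈ 0.91 mm.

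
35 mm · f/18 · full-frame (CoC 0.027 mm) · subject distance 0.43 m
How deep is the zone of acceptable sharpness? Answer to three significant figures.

Hyperfocal distance H = f²/(N·c) + f = 35²/(18 × 0.027) + 35 = 1225/0.486 + 35 ≈ 2555.6 mm ≈ 2.556 m.
Near limit Dn = s·(H − f)/(H + s − 2f) = 430 × (2555.6 − 35) / (2555.6 + 430 − 2 × 35) = 430 × 2520.6 / 2915.6 ≈ 371.74 mm.
Far limit Df = s·(H − f)/(H − s) = 430 × (2555.6 − 35) / (2555.6 − 430) = 430 × 2520.6 / 2125.6 ≈ 509.91 mm.
Depth of field = Df − Dn = 509.91 − 371.74 ≈ 138.17 mm.

138 mm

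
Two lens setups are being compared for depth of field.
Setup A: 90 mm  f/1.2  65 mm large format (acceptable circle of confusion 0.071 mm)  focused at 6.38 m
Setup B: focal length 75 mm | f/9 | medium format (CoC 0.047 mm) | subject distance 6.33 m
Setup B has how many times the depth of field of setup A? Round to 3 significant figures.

9.02

Setup A: H = 90²/(1.2×0.071) + 90 ≈ 95160.4 mm; DoF = Df − Dn = 6832.02 − 5984.08 ≈ 847.94 mm.
Setup B: H = 75²/(9×0.047) + 75 ≈ 13372.9 mm; DoF = Df − Dn = 11951.9 − 4305.0 ≈ 7646.9 mm.
Ratio = 7646.9 / 847.94 ≈ 9.02.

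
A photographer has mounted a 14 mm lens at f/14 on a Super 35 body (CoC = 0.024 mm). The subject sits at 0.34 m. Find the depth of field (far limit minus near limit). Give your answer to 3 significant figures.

0.553 m

Hyperfocal distance H = f²/(N·c) + f = 14²/(14 × 0.024) + 14 = 196/0.336 + 14 ≈ 597.3 mm ≈ 0.597 m.
Near limit Dn = s·(H − f)/(H + s − 2f) = 340 × (597.3 − 14) / (597.3 + 340 − 2 × 14) = 340 × 583.3 / 909.3 ≈ 218.11 mm.
Far limit Df = s·(H − f)/(H − s) = 340 × (597.3 − 14) / (597.3 − 340) = 340 × 583.3 / 257.3 ≈ 770.73 mm.
Depth of field = Df − Dn = 770.73 − 218.11 ≈ 552.62 mm ≈ 0.553 m.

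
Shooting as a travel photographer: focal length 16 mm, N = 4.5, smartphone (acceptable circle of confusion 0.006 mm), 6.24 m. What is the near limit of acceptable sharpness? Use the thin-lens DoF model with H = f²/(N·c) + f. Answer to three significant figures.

Hyperfocal distance H = f²/(N·c) + f = 16²/(4.5 × 0.006) + 16 = 256/0.027 + 16 ≈ 9497.5 mm ≈ 9.497 m.
Near limit Dn = s·(H − f)/(H + s − 2f) = 6240 × (9497.5 − 16) / (9497.5 + 6240 − 2 × 16) = 6240 × 9481.5 / 15705.5 ≈ 3767.1 mm ≈ 3.77 m.

3.77 m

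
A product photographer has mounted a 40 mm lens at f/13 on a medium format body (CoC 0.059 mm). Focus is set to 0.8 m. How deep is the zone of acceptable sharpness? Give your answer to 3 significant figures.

0.672 m

Hyperfocal distance H = f²/(N·c) + f = 40²/(13 × 0.059) + 40 = 1600/0.767 + 40 ≈ 2126.0 mm ≈ 2.126 m.
Near limit Dn = s·(H − f)/(H + s − 2f) = 800 × (2126.0 − 40) / (2126.0 + 800 − 2 × 40) = 800 × 2086.0 / 2846.0 ≈ 586.37 mm.
Far limit Df = s·(H − f)/(H − s) = 800 × (2126.0 − 40) / (2126.0 − 800) = 800 × 2086.0 / 1326.0 ≈ 1258.50 mm.
Depth of field = Df − Dn = 1258.50 − 586.37 ≈ 672.13 mm ≈ 0.672 m.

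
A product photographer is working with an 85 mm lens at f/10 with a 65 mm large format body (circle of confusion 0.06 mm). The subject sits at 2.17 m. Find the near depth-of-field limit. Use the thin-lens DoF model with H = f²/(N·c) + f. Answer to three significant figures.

1.85 m

Hyperfocal distance H = f²/(N·c) + f = 85²/(10 × 0.06) + 85 = 7225/0.6 + 85 ≈ 12126.7 mm ≈ 12.13 m.
Near limit Dn = s·(H − f)/(H + s − 2f) = 2170 × (12126.7 − 85) / (12126.7 + 2170 − 2 × 85) = 2170 × 12041.7 / 14126.7 ≈ 1849.7 mm ≈ 1.85 m.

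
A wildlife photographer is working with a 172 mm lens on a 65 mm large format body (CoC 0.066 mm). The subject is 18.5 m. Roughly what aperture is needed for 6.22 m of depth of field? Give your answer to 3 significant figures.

Write h = H − f = f²/(N·c). The thin-lens limits are Dn = s·h/(h + (s−f)) and Df = s·h/(h − (s−f)), so DoF = Df − Dn = 2·s·(s−f)·h / (h² − (s−f)²).
That is a quadratic in h: DoF·h² − 2·s·(s−f)·h − DoF·(s−f)² = 0 ⇒ h = (s−f)·(s + √(s² + DoF²)) / DoF = 18328 × (18500 + √(18500² + 6220²)) / 6220 = 18328 × (18500 + 19517.6) / 6220 ≈ 112024 mm.
Then N = f²/(c·h) = 172² / (0.066 × 112024) = 29584 / 7393.6 ≈ 4.

f/4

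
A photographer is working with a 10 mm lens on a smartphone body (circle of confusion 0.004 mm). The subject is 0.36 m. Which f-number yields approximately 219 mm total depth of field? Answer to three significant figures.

f/20

Write h = H − f = f²/(N·c). The thin-lens limits are Dn = s·h/(h + (s−f)) and Df = s·h/(h − (s−f)), so DoF = Df − Dn = 2·s·(s−f)·h / (h² − (s−f)²).
That is a quadratic in h: DoF·h² − 2·s·(s−f)·h − DoF·(s−f)² = 0 ⇒ h = (s−f)·(s + √(s² + DoF²)) / DoF = 350 × (360 + √(360² + 219²)) / 219 = 350 × (360 + 421.380) / 219 ≈ 1248.8 mm.
Then N = f²/(c·h) = 10² / (0.004 × 1248.8) = 100 / 4.9951 ≈ 20.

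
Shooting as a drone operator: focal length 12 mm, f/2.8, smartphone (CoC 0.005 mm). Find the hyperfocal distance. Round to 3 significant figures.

10.3 m

Hyperfocal distance H = f²/(N·c) + f = 12²/(2.8 × 0.005) + 12 = 144/0.014 + 12 ≈ 10297.7 mm ≈ 10.3 m.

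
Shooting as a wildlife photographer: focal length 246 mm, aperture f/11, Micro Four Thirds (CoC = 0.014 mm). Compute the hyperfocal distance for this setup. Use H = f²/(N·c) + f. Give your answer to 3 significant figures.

393 m

Hyperfocal distance H = f²/(N·c) + f = 246²/(11 × 0.014) + 246 = 60516/0.154 + 246 ≈ 393207.0 mm ≈ 393 m.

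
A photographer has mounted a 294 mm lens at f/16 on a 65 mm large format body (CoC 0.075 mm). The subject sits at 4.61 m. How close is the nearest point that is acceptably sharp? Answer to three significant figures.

4.35 m

Hyperfocal distance H = f²/(N·c) + f = 294²/(16 × 0.075) + 294 = 86436/1.2 + 294 ≈ 72324.0 mm ≈ 72.32 m.
Near limit Dn = s·(H − f)/(H + s − 2f) = 4610 × (72324.0 − 294) / (72324.0 + 4610 − 2 × 294) = 4610 × 72030.0 / 76346.0 ≈ 4349.4 mm ≈ 4.35 m.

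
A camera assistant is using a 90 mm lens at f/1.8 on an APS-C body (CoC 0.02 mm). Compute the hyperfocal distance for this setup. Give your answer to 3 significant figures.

225 m

Hyperfocal distance H = f²/(N·c) + f = 90²/(1.8 × 0.02) + 90 = 8100/0.036 + 90 ≈ 225090.0 mm ≈ 225 m.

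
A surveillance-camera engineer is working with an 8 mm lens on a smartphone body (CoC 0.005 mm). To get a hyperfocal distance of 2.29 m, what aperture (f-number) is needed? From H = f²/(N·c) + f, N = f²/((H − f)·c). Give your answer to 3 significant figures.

Rearrange H = f²/(N·c) + f for N: N = f² / ((H − f)·c).
N = 8² / ((2290 − 8) × 0.005) = 64 / 11.41 ≈ 5.61.

f/5.61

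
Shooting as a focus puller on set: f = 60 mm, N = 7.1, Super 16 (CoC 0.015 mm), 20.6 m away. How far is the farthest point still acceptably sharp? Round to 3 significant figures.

52.5 m

Hyperfocal distance H = f²/(N·c) + f = 60²/(7.1 × 0.015) + 60 = 3600/0.1065 + 60 ≈ 33862.8 mm ≈ 33.86 m.
Far limit Df = s·(H − f)/(H − s) = 20600 × (33862.8 − 60) / (33862.8 − 20600) = 20600 × 33802.8 / 13262.8 ≈ 52503 mm ≈ 52.5 m.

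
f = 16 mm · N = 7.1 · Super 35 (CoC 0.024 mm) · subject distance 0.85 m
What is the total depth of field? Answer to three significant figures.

1.36 m

Hyperfocal distance H = f²/(N·c) + f = 16²/(7.1 × 0.024) + 16 = 256/0.1704 + 16 ≈ 1518.3 mm ≈ 1.518 m.
Near limit Dn = s·(H − f)/(H + s − 2f) = 850 × (1518.3 − 16) / (1518.3 + 850 − 2 × 16) = 850 × 1502.3 / 2336.3 ≈ 546.6 mm.
Far limit Df = s·(H − f)/(H − s) = 850 × (1518.3 − 16) / (1518.3 − 850) = 850 × 1502.3 / 668.3 ≈ 1910.7 mm.
Depth of field = Df − Dn = 1910.7 − 546.6 ≈ 1364.1 mm ≈ 1.36 m.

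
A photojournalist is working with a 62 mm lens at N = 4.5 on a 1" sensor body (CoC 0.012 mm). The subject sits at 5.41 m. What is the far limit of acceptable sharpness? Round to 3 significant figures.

5.85 m

Hyperfocal distance H = f²/(N·c) + f = 62²/(4.5 × 0.012) + 62 = 3844/0.054 + 62 ≈ 71247.2 mm ≈ 71.25 m.
Far limit Df = s·(H − f)/(H − s) = 5410 × (71247.2 − 62) / (71247.2 − 5410) = 5410 × 71185.2 / 65837.2 ≈ 5849.5 mm ≈ 5.85 m.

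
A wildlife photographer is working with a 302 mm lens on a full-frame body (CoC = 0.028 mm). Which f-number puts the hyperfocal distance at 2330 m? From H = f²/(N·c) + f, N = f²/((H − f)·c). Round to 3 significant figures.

f/1.40

Rearrange H = f²/(N·c) + f for N: N = f² / ((H − f)·c).
N = 302² / ((2330000 − 302) × 0.028) = 91204 / 65232 ≈ 1.40.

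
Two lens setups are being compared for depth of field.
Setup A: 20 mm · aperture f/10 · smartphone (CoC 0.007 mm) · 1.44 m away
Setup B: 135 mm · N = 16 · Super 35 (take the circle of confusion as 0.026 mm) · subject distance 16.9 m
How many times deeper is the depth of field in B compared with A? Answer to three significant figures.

Setup A: H = 20²/(10×0.007) + 20 ≈ 5734.3 mm; DoF = Df − Dn = 1916.17 − 1153.38 ≈ 762.79 mm.
Setup B: H = 135²/(16×0.026) + 135 ≈ 43945.1 mm; DoF = Df − Dn = 27376 − 12223 ≈ 15153 mm.
Ratio = 15153 / 762.79 ≈ 19.9.

19.9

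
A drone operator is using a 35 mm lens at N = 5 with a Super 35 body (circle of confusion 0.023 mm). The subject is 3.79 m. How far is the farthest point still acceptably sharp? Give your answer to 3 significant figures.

5.85 m

Hyperfocal distance H = f²/(N·c) + f = 35²/(5 × 0.023) + 35 = 1225/0.115 + 35 ≈ 10687.2 mm ≈ 10.69 m.
Far limit Df = s·(H − f)/(H − s) = 3790 × (10687.2 − 35) / (10687.2 − 3790) = 3790 × 10652.2 / 6897.2 ≈ 5853.4 mm ≈ 5.85 m.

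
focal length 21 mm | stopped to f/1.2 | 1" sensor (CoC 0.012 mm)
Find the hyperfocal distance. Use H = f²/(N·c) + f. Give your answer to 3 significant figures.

30.6 m

Hyperfocal distance H = f²/(N·c) + f = 21²/(1.2 × 0.012) + 21 = 441/0.0144 + 21 ≈ 30646.0 mm ≈ 30.6 m.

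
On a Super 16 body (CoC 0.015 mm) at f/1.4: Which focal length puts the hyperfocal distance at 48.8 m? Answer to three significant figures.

From H = f²/(N·c) + f, with f ≪ H: f ≈ √(H·N·c) = √(48800 × 1.4 × 0.015) = √1024.8 ≈ 32.01 mm.
The +f correction barely moves this — solving exactly, f² + N·c·f − N·c·H = 0 ⇒ f = (−N·c + √((N·c)² + 4·N·c·H))/2 = (−0.021 + √4099.2)/2 ≈ 32.002 mm, so f ≈ 32.0 mm.

32.0 mm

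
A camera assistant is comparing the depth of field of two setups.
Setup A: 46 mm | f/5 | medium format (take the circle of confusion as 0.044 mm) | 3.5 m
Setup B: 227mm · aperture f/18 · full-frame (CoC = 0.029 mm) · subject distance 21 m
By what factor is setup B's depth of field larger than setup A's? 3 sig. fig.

3.20

Setup A: H = 46²/(5×0.044) + 46 ≈ 9664.2 mm; DoF = Df − Dn = 5461.2 − 2575.2 ≈ 2886.0 mm.
Setup B: H = 227²/(18×0.029) + 227 ≈ 98941.6 mm; DoF = Df − Dn = 26596.9 − 17349.1 ≈ 9247.8 mm.
Ratio = 9247.8 / 2886.0 ≈ 3.20.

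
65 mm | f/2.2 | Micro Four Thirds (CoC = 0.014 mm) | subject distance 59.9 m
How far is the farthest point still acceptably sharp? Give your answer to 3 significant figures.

106 m

Hyperfocal distance H = f²/(N·c) + f = 65²/(2.2 × 0.014) + 65 = 4225/0.0308 + 65 ≈ 137240.3 mm ≈ 137.2 m.
Far limit Df = s·(H − f)/(H − s) = 59900 × (137240.3 − 65) / (137240.3 − 59900) = 59900 × 137175.3 / 77340.3 ≈ 106242 mm ≈ 106 m.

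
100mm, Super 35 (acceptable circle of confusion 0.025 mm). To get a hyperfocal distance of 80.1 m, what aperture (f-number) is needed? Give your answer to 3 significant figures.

f/5

Rearrange H = f²/(N·c) + f for N: N = f² / ((H − f)·c).
N = 100² / ((80100 − 100) × 0.025) = 10000 / 2000 ≈ 5.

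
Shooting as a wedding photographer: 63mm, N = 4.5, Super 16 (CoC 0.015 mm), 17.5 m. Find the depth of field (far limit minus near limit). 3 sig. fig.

11.4 m

Hyperfocal distance H = f²/(N·c) + f = 63²/(4.5 × 0.015) + 63 = 3969/0.0675 + 63 ≈ 58863.0 mm ≈ 58.86 m.
Near limit Dn = s·(H − f)/(H + s − 2f) = 17500 × (58863.0 − 63) / (58863.0 + 17500 − 2 × 63) = 17500 × 58800.0 / 76237.0 ≈ 13497 mm.
Far limit Df = s·(H − f)/(H − s) = 17500 × (58863.0 − 63) / (58863.0 − 17500) = 17500 × 58800.0 / 41363.0 ≈ 24877 mm.
Depth of field = Df − Dn = 24877 − 13497 ≈ 11380 mm ≈ 11.4 m.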